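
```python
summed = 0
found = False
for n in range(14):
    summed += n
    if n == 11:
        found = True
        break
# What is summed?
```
Trace:
  summed=0
  summed=0, found=False
  summed=0, found=False, n=0
  summed=1, found=False, n=1
  summed=3, found=False, n=2
  summed=6, found=False, n=3
  summed=10, found=False, n=4
  summed=15, found=False, n=5
  summed=21, found=False, n=6
  summed=28, found=False, n=7
  summed=36, found=False, n=8
  summed=45, found=False, n=9
  summed=55, found=False, n=10
  summed=66, found=True, n=11

Final answer: 66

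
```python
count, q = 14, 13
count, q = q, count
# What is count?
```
Trace:
  count=14, q=13
  count=13, q=14

Final answer: 13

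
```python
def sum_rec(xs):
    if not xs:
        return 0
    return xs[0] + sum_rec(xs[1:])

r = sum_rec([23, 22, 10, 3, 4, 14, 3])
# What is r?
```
Call trace:
sum_rec(xs=[23, 22, 10, 3, 4, 14, 3])
  sum_rec(xs=[22, 10, 3, 4, 14, 3])
    sum_rec(xs=[10, 3, 4, 14, 3])
      sum_rec(xs=[3, 4, 14, 3])
        sum_rec(xs=[4, 14, 3])
          sum_rec(xs=[14, 3])
            sum_rec(xs=[3])
              sum_rec(xs=[])
              -> return 0
            -> return 3
          -> return 17
        -> return 21
      -> return 24
    -> return 34
  -> return 56
-> return 79

Final answer: 79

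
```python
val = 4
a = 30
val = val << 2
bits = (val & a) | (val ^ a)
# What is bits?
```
Trace:
  val=4
  val=4, a=30
  val=16, a=30
  val=16, a=30, bits=30

Final answer: 30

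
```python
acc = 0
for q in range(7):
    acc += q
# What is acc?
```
Trace:
  acc=0
  acc=0, q=0
  acc=1, q=1
  acc=3, q=2
  acc=6, q=3
  acc=10, q=4
  acc=15, q=5
  acc=21, q=6

Final answer: 21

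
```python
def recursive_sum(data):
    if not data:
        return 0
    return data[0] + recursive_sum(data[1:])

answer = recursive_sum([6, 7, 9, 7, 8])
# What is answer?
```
Call trace:
recursive_sum(data=[6, 7, 9, 7, 8])
  recursive_sum(data=[7, 9, 7, 8])
    recursive_sum(data=[9, 7, 8])
      recursive_sum(data=[7, 8])
        recursive_sum(data=[8])
          recursive_sum(data=[])
          -> return 0
        -> return 8
      -> return 15
    -> return 24
  -> return 31
-> return 37

Final answer: 37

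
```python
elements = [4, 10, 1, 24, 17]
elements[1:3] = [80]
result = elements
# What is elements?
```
Trace:
  elements=[4, 10, 1, 24, 17]
  elements=[4, 80, 24, 17]
  elements=[4, 80, 24, 17], result=[4, 80, 24, 17]

Final answer: [4, 80, 24, 17]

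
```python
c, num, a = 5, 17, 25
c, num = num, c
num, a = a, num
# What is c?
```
Trace:
  c=5, num=17, a=25
  c=17, num=5, a=25
  c=17, num=25, a=5

Final answer: 17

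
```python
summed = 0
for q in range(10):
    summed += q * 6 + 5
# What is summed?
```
Trace:
  summed=0
  summed=5, q=0
  summed=16, q=1
  summed=33, q=2
  summed=56, q=3
  summed=85, q=4
  summed=120, q=5
  summed=161, q=6
  summed=208, q=7
  summed=261, q=8
  summed=320, q=9

Final answer: 320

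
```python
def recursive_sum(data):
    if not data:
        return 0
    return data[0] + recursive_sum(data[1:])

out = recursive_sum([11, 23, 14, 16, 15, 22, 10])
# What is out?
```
Call trace:
recursive_sum(data=[11, 23, 14, 16, 15, 22, 10])
  recursive_sum(data=[23, 14, 16, 15, 22, 10])
    recursive_sum(data=[14, 16, 15, 22, 10])
      recursive_sum(data=[16, 15, 22, 10])
        recursive_sum(data=[15, 22, 10])
          recursive_sum(data=[22, 10])
            recursive_sum(data=[10])
              recursive_sum(data=[])
              -> return 0
            -> return 10
          -> return 32
        -> return 47
      -> return 63
    -> return 77
  -> return 100
-> return 111

Final answer: 111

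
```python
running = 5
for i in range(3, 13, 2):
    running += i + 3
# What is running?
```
Trace:
  running=5
  running=11, i=3
  running=19, i=5
  running=29, i=7
  running=41, i=9
  running=55, i=11

Final answer: 55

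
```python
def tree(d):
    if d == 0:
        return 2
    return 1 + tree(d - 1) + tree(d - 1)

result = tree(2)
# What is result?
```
Call trace (a repeated sub-call is expanded the first time; later identical calls just restate its return value):
tree(d=2)
  tree(d=1)
    tree(d=0)
    -> return 2
    tree(d=0)
    -> return 2
  -> return 5
  tree(d=1) -> return 5  (same call as traced above)
-> return 11

Final answer: 11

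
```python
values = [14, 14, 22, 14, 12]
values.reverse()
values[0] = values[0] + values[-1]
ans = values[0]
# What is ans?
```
Trace:
  values=[14, 14, 22, 14, 12]
  values=[12, 14, 22, 14, 14]
  values=[26, 14, 22, 14, 14]
  values=[26, 14, 22, 14, 14], ans=26

Final answer: 26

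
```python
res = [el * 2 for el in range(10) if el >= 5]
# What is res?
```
Trace:
  el=0
  el=1
  el=2
  el=3
  el=4
  el=5
  el=6
  el=7
  el=8
  el=9
  res=[10, 12, 14, 16, 18]

Final answer: [10, 12, 14, 16, 18]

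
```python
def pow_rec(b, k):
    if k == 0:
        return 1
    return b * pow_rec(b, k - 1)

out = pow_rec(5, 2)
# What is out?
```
Call trace:
pow_rec(b=5, k=2)
  pow_rec(b=5, k=1)
    pow_rec(b=5, k=0)
    -> return 1
  -> return 5
-> return 25

Final answer: 25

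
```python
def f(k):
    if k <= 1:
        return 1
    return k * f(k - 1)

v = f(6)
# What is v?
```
Call trace:
f(k=6)
  f(k=5)
    f(k=4)
      f(k=3)
        f(k=2)
          f(k=1)
          -> return 1
        -> return 2
      -> return 6
    -> return 24
  -> return 120
-> return 720

Final answer: 720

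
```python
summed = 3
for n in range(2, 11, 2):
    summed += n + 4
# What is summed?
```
Trace:
  summed=3
  summed=9, n=2
  summed=17, n=4
  summed=27, n=6
  summed=39, n=8
  summed=53, n=10

Final answer: 53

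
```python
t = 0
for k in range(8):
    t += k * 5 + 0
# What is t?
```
Trace:
  t=0
  t=0, k=0
  t=5, k=1
  t=15, k=2
  t=30, k=3
  t=50, k=4
  t=75, k=5
  t=105, k=6
  t=140, k=7

Final answer: 140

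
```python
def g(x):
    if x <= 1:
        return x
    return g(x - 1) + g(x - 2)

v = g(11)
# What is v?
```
Call trace (a repeated sub-call is expanded the first time; later identical calls just restate its return value):
g(x=11)
  g(x=10)
    g(x=9)
      g(x=8)
        g(x=7)
          g(x=6)
            g(x=5)
              g(x=4)
                g(x=3)
                  g(x=2)
                    g(x=1)
                    -> return 1
                    g(x=0)
                    -> return 0
                  -> return 1
                  g(x=1)
                  -> return 1
                -> return 2
                g(x=2) -> return 1  (same call as traced above)
              -> return 3
              g(x=3) -> return 2  (same call as traced above)
            -> return 5
            g(x=4) -> return 3  (same call as traced above)
          -> return 8
          g(x=5) -> return 5  (same call as traced above)
        -> return 13
        g(x=6) -> return 8  (same call as traced above)
      -> return 21
      g(x=7) -> return 13  (same call as traced above)
    -> return 34
    g(x=8) -> return 21  (same call as traced above)
  -> return 55
  g(x=9) -> return 34  (same call as traced above)
-> return 89

Final answer: 89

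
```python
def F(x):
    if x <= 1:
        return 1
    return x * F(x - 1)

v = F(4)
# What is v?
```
Call trace:
F(x=4)
  F(x=3)
    F(x=2)
      F(x=1)
      -> return 1
    -> return 2
  -> return 6
-> return 24

Final answer: 24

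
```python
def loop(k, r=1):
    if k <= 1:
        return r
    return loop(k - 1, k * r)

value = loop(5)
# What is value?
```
Call trace:
loop(k=5, r=1)
  loop(k=4, r=5)
    loop(k=3, r=20)
      loop(k=2, r=60)
        loop(k=1, r=120)
        -> return 120
      -> return 120
    -> return 120
  -> return 120
-> return 120

Final answer: 120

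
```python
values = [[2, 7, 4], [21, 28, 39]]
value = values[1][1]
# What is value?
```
Trace:
  values=[[2, 7, 4], [21, 28, 39]]
  values=[[2, 7, 4], [21, 28, 39]], value=28

Final answer: 28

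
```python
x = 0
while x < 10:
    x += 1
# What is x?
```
Trace:
  x=0
  x=1
  x=2
  x=3
  x=4
  x=5
  x=6
  x=7
  x=8
  x=9
  x=10

Final answer: 10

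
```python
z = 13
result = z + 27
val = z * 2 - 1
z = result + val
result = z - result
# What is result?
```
Trace:
  z=13
  z=13, result=40
  z=13, result=40, val=25
  z=65, result=40, val=25
  z=65, result=25, val=25

Final answer: 25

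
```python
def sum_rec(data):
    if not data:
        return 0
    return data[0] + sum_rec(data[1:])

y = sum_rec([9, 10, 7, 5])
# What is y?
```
Call trace:
sum_rec(data=[9, 10, 7, 5])
  sum_rec(data=[10, 7, 5])
    sum_rec(data=[7, 5])
      sum_rec(data=[5])
        sum_rec(data=[])
        -> return 0
      -> return 5
    -> return 12
  -> return 22
-> return 31

Final answer: 31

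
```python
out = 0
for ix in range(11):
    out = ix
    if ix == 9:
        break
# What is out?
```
Trace:
  out=0
  out=0, ix=0
  out=1, ix=1
  out=2, ix=2
  out=3, ix=3
  out=4, ix=4
  out=5, ix=5
  out=6, ix=6
  out=7, ix=7
  out=8, ix=8
  out=9, ix=9

Final answer: 9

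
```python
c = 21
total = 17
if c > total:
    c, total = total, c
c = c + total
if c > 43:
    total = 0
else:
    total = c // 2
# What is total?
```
Trace:
  c=21
  c=21, total=17
  c=17, total=21
  c=38, total=21
  c=38, total=19

Final answer: 19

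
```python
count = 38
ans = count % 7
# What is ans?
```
Trace:
  count=38
  count=38, ans=3

Final answer: 3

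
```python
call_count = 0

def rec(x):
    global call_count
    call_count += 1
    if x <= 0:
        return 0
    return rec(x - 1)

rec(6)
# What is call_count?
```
Call trace:
rec(x=6)
  rec(x=5)
    rec(x=4)
      rec(x=3)
        rec(x=2)
          rec(x=1)
            rec(x=0)
            -> return 0
          -> return 0
        -> return 0
      -> return 0
    -> return 0
  -> return 0
-> return 0

call_count is incremented once per call. rec is entered once for each x = 6, 5, 4, 3, 2, 1, 0 (the x <= 0 call returns without recursing), i.e. 6 + 1 calls.
call_count = 7

Final answer: 7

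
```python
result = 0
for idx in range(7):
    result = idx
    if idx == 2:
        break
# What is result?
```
Trace:
  result=0
  result=0, idx=0
  result=1, idx=1
  result=2, idx=2

Final answer: 2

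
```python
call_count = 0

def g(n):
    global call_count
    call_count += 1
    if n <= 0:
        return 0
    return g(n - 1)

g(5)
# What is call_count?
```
Call trace:
g(n=5)
  g(n=4)
    g(n=3)
      g(n=2)
        g(n=1)
          g(n=0)
          -> return 0
        -> return 0
      -> return 0
    -> return 0
  -> return 0
-> return 0

call_count is incremented once per call. g is entered once for each n = 5, 4, 3, 2, 1, 0 (the n <= 0 call returns without recursing), i.e. 5 + 1 calls.
call_count = 6

Final answer: 6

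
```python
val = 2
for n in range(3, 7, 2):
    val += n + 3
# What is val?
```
Trace:
  val=2
  val=8, n=3
  val=16, n=5

Final answer: 16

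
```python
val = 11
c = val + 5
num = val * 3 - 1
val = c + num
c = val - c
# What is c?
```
Trace:
  val=11
  val=11, c=16
  val=11, c=16, num=32
  val=48, c=16, num=32
  val=48, c=32, num=32

Final answer: 32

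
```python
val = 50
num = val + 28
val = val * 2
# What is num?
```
Trace:
  val=50
  val=50, num=78
  val=100, num=78

Final answer: 78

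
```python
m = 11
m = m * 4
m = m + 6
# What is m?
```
Trace:
  m=11
  m=44
  m=50

Final answer: 50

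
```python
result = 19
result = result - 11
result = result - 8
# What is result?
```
Trace:
  result=19
  result=8
  result=0

Final answer: 0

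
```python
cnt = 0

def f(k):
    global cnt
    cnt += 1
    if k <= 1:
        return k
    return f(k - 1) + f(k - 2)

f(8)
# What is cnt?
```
Call trace (a repeated sub-call is expanded the first time; later identical calls just restate its return value):
f(k=8)
  f(k=7)
    f(k=6)
      f(k=5)
        f(k=4)
          f(k=3)
            f(k=2)
              f(k=1)
              -> return 1
              f(k=0)
              -> return 0
            -> return 1
            f(k=1)
            -> return 1
          -> return 2
          f(k=2) -> return 1  (same call as traced above)
        -> return 3
        f(k=3) -> return 2  (same call as traced above)
      -> return 5
      f(k=4) -> return 3  (same call as traced above)
    -> return 8
    f(k=5) -> return 5  (same call as traced above)
  -> return 13
  f(k=6) -> return 8  (same call as traced above)
-> return 21

cnt is incremented once per call, so count the calls in each subtree. Let C(k) = number of calls made by f(k).
C(0) = C(1) = 1 (base case, no recursion); C(k) = 1 + C(k - 1) + C(k - 2) otherwise.
C(2) = 1 + C(1) + C(0) = 1 + 1 + 1 = 3
C(3) = 1 + C(2) + C(1) = 1 + 3 + 1 = 5
C(4) = 1 + C(3) + C(2) = 1 + 5 + 3 = 9
C(5) = 1 + C(4) + C(3) = 1 + 9 + 5 = 15
C(6) = 1 + C(5) + C(4) = 1 + 15 + 9 = 25
C(7) = 1 + C(6) + C(5) = 1 + 25 + 15 = 41
C(8) = 1 + C(7) + C(6) = 1 + 41 + 25 = 67
cnt = C(8) = 67

Final answer: 67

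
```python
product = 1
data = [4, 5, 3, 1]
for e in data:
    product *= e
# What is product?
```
Trace:
  product=1
  product=4, e=4
  product=20, e=5
  product=60, e=3
  product=60, e=1

Final answer: 60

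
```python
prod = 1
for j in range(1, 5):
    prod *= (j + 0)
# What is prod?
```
Trace:
  prod=1
  prod=1, j=1
  prod=2, j=2
  prod=6, j=3
  prod=24, j=4

Final answer: 24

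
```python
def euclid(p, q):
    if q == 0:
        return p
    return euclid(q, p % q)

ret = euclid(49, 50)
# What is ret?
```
Call trace:
euclid(p=49, q=50)
  euclid(p=50, q=49)
    euclid(p=49, q=1)
      euclid(p=1, q=0)
      -> return 1
    -> return 1
  -> return 1
-> return 1

Final answer: 1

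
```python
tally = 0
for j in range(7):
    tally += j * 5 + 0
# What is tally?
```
Trace:
  tally=0
  tally=0, j=0
  tally=5, j=1
  tally=15, j=2
  tally=30, j=3
  tally=50, j=4
  tally=75, j=5
  tally=105, j=6

Final answer: 105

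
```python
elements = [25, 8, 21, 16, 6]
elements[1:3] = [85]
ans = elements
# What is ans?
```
Trace:
  elements=[25, 8, 21, 16, 6]
  elements=[25, 85, 16, 6]
  elements=[25, 85, 16, 6], ans=[25, 85, 16, 6]

Final answer: [25, 85, 16, 6]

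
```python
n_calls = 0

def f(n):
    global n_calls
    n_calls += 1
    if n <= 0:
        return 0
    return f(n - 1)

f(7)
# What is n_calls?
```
Call trace:
f(n=7)
  f(n=6)
    f(n=5)
      f(n=4)
        f(n=3)
          f(n=2)
            f(n=1)
              f(n=0)
              -> return 0
            -> return 0
          -> return 0
        -> return 0
      -> return 0
    -> return 0
  -> return 0
-> return 0

n_calls is incremented once per call. f is entered once for each n = 7, 6, 5, 4, 3, 2, 1, 0 (the n <= 0 call returns without recursing), i.e. 7 + 1 calls.
n_calls = 8

Final answer: 8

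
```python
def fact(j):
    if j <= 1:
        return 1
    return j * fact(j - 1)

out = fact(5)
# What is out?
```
Call trace:
fact(j=5)
  fact(j=4)
    fact(j=3)
      fact(j=2)
        fact(j=1)
        -> return 1
      -> return 2
    -> return 6
  -> return 24
-> return 120

Final answer: 120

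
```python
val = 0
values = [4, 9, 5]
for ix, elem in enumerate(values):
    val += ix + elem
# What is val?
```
Trace:
  val=0
  val=4, ix=0, elem=4
  val=14, ix=1, elem=9
  val=21, ix=2, elem=5

Final answer: 21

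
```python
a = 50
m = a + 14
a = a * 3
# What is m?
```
Trace:
  a=50
  a=50, m=64
  a=150, m=64

Final answer: 64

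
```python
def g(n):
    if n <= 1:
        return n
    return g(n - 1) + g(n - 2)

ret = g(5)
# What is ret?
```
Call trace (a repeated sub-call is expanded the first time; later identical calls just restate its return value):
g(n=5)
  g(n=4)
    g(n=3)
      g(n=2)
        g(n=1)
        -> return 1
        g(n=0)
        -> return 0
      -> return 1
      g(n=1)
      -> return 1
    -> return 2
    g(n=2) -> return 1  (same call as traced above)
  -> return 3
  g(n=3) -> return 2  (same call as traced above)
-> return 5

Final answer: 5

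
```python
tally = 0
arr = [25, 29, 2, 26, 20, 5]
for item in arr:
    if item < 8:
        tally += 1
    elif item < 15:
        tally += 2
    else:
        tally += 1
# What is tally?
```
Trace:
  tally=0
  tally=1, item=25
  tally=2, item=29
  tally=3, item=2
  tally=4, item=26
  tally=5, item=20
  tally=6, item=5

Final answer: 6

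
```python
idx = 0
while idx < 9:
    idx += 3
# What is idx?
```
Trace:
  idx=0
  idx=3
  idx=6
  idx=9

Final answer: 9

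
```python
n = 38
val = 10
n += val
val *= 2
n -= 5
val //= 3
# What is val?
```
Trace:
  n=38
  n=38, val=10
  n=48, val=10
  n=48, val=20
  n=43, val=20
  n=43, val=6

Final answer: 6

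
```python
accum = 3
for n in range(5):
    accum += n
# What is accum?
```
Trace:
  accum=3
  accum=3, n=0
  accum=4, n=1
  accum=6, n=2
  accum=9, n=3
  accum=13, n=4

Final answer: 13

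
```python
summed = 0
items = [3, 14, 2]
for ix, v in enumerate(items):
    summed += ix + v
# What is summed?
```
Trace:
  summed=0
  summed=3, ix=0, v=3
  summed=18, ix=1, v=14
  summed=22, ix=2, v=2

Final answer: 22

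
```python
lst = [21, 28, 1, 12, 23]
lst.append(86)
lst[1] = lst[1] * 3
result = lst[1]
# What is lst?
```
Trace:
  lst=[21, 28, 1, 12, 23]
  lst=[21, 28, 1, 12, 23, 86]
  lst=[21, 84, 1, 12, 23, 86]
  lst=[21, 84, 1, 12, 23, 86], result=84

Final answer: [21, 84, 1, 12, 23, 86]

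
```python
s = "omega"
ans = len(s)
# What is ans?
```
Trace:
  s='omega'
  s='omega', ans=5

Final answer: 5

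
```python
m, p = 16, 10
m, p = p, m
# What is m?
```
Trace:
  m=16, p=10
  m=10, p=16

Final answer: 10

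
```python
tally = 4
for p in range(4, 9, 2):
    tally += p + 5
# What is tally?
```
Trace:
  tally=4
  tally=13, p=4
  tally=24, p=6
  tally=37, p=8

Final answer: 37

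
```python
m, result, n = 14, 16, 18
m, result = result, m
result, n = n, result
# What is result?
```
Trace:
  m=14, result=16, n=18
  m=16, result=14, n=18
  m=16, result=18, n=14

Final answer: 18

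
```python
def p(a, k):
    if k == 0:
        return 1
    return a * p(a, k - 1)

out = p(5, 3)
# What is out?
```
Call trace:
p(a=5, k=3)
  p(a=5, k=2)
    p(a=5, k=1)
      p(a=5, k=0)
      -> return 1
    -> return 5
  -> return 25
-> return 125

Final answer: 125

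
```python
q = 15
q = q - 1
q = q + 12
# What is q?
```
Trace:
  q=15
  q=14
  q=26

Final answer: 26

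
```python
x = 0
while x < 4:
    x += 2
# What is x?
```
Trace:
  x=0
  x=2
  x=4

Final answer: 4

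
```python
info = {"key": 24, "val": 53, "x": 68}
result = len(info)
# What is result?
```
Trace:
  info={'key': 24, 'val': 53, 'x': 68}
  info={'key': 24, 'val': 53, 'x': 68}, result=3

Final answer: 3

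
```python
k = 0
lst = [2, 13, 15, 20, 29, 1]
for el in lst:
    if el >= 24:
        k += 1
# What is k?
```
Trace:
  k=0
  k=0, el=2
  k=0, el=13
  k=0, el=15
  k=0, el=20
  k=1, el=29
  k=1, el=1

Final answer: 1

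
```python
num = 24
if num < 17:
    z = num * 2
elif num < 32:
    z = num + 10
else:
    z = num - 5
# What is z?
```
Trace:
  num=24
  num=24, z=34

Final answer: 34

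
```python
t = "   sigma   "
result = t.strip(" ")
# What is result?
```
Trace:
  t='   sigma   '
  t='   sigma   ', result='sigma'

Final answer: 'sigma'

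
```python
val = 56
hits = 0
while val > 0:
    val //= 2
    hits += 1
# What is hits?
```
Trace:
  val=56
  val=56, hits=0
  val=28, hits=1
  val=14, hits=2
  val=7, hits=3
  val=3, hits=4
  val=1, hits=5
  val=0, hits=6

Final answer: 6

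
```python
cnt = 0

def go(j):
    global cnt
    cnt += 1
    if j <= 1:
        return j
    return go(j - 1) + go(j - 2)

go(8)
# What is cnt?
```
Call trace (a repeated sub-call is expanded the first time; later identical calls just restate its return value):
go(j=8)
  go(j=7)
    go(j=6)
      go(j=5)
        go(j=4)
          go(j=3)
            go(j=2)
              go(j=1)
              -> return 1
              go(j=0)
              -> return 0
            -> return 1
            go(j=1)
            -> return 1
          -> return 2
          go(j=2) -> return 1  (same call as traced above)
        -> return 3
        go(j=3) -> return 2  (same call as traced above)
      -> return 5
      go(j=4) -> return 3  (same call as traced above)
    -> return 8
    go(j=5) -> return 5  (same call as traced above)
  -> return 13
  go(j=6) -> return 8  (same call as traced above)
-> return 21

cnt is incremented once per call, so count the calls in each subtree. Let C(j) = number of calls made by go(j).
C(0) = C(1) = 1 (base case, no recursion); C(j) = 1 + C(j - 1) + C(j - 2) otherwise.
C(2) = 1 + C(1) + C(0) = 1 + 1 + 1 = 3
C(3) = 1 + C(2) + C(1) = 1 + 3 + 1 = 5
C(4) = 1 + C(3) + C(2) = 1 + 5 + 3 = 9
C(5) = 1 + C(4) + C(3) = 1 + 9 + 5 = 15
C(6) = 1 + C(5) + C(4) = 1 + 15 + 9 = 25
C(7) = 1 + C(6) + C(5) = 1 + 25 + 15 = 41
C(8) = 1 + C(7) + C(6) = 1 + 41 + 25 = 67
cnt = C(8) = 67

Final answer: 67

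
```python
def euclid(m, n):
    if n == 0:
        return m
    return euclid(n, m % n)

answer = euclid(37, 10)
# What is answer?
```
Call trace:
euclid(m=37, n=10)
  euclid(m=10, n=7)
    euclid(m=7, n=3)
      euclid(m=3, n=1)
        euclid(m=1, n=0)
        -> return 1
      -> return 1
    -> return 1
  -> return 1
-> return 1

Final answer: 1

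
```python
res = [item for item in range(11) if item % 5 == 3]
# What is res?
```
Trace:
  item=0
  item=1
  item=2
  item=3
  item=4
  item=5
  item=6
  item=7
  item=8
  item=9
  item=10
  res=[3, 8]

Final answer: [3, 8]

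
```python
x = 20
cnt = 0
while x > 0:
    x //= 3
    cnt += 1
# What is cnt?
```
Trace:
  x=20
  x=20, cnt=0
  x=6, cnt=1
  x=2, cnt=2
  x=0, cnt=3

Final answer: 3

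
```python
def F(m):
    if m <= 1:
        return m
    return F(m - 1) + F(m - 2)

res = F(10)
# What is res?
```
Call trace (a repeated sub-call is expanded the first time; later identical calls just restate its return value):
F(m=10)
  F(m=9)
    F(m=8)
      F(m=7)
        F(m=6)
          F(m=5)
            F(m=4)
              F(m=3)
                F(m=2)
                  F(m=1)
                  -> return 1
                  F(m=0)
                  -> return 0
                -> return 1
                F(m=1)
                -> return 1
              -> return 2
              F(m=2) -> return 1  (same call as traced above)
            -> return 3
            F(m=3) -> return 2  (same call as traced above)
          -> return 5
          F(m=4) -> return 3  (same call as traced above)
        -> return 8
        F(m=5) -> return 5  (same call as traced above)
      -> return 13
      F(m=6) -> return 8  (same call as traced above)
    -> return 21
    F(m=7) -> return 13  (same call as traced above)
  -> return 34
  F(m=8) -> return 21  (same call as traced above)
-> return 55

Final answer: 55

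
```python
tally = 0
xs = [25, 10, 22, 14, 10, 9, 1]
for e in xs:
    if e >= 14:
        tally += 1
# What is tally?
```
Trace:
  tally=0
  tally=1, e=25
  tally=1, e=10
  tally=2, e=22
  tally=3, e=14
  tally=3, e=10
  tally=3, e=9
  tally=3, e=1

Final answer: 3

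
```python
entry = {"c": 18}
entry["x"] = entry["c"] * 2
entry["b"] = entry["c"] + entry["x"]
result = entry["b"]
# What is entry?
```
Trace:
  entry={'c': 18}
  entry={'c': 18, 'x': 36}
  entry={'c': 18, 'x': 36, 'b': 54}
  entry={'c': 18, 'x': 36, 'b': 54}, result=54

Final answer: {'c': 18, 'x': 36, 'b': 54}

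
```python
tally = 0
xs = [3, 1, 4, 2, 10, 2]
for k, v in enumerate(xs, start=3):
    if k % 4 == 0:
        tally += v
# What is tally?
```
Trace:
  tally=0
  tally=0, k=3, v=3
  tally=1, k=4, v=1
  tally=1, k=5, v=4
  tally=1, k=6, v=2
  tally=1, k=7, v=10
  tally=3, k=8, v=2

Final answer: 3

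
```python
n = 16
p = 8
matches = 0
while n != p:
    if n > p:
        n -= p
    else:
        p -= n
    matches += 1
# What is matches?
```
Trace:
  n=16
  n=16, p=8
  n=16, p=8, matches=0
  n=8, p=8, matches=1

Final answer: 1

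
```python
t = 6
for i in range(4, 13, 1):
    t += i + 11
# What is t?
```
Trace:
  t=6
  t=21, i=4
  t=37, i=5
  t=54, i=6
  t=72, i=7
  t=91, i=8
  t=111, i=9
  t=132, i=10
  t=154, i=11
  t=177, i=12

Final answer: 177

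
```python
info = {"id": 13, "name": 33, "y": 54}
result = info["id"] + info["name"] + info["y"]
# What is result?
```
Trace:
  info={'id': 13, 'name': 33, 'y': 54}
  info={'id': 13, 'name': 33, 'y': 54}, result=100

Final answer: 100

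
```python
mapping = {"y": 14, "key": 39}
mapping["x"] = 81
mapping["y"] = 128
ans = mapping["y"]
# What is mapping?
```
Trace:
  mapping={'y': 14, 'key': 39}
  mapping={'y': 14, 'key': 39, 'x': 81}
  mapping={'y': 128, 'key': 39, 'x': 81}
  mapping={'y': 128, 'key': 39, 'x': 81}, ans=128

Final answer: {'y': 128, 'key': 39, 'x': 81}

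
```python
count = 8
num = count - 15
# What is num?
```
Trace:
  count=8
  count=8, num=-7

Final answer: -7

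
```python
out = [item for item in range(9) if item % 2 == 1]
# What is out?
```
Trace:
  item=0
  item=1
  item=2
  item=3
  item=4
  item=5
  item=6
  item=7
  item=8
  out=[1, 3, 5, 7]

Final answer: [1, 3, 5, 7]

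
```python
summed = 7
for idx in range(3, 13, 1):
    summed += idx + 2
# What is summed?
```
Trace:
  summed=7
  summed=12, idx=3
  summed=18, idx=4
  summed=25, idx=5
  summed=33, idx=6
  summed=42, idx=7
  summed=52, idx=8
  summed=63, idx=9
  summed=75, idx=10
  summed=88, idx=11
  summed=102, idx=12

Final answer: 102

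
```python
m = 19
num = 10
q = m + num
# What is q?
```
Trace:
  m=19
  m=19, num=10
  m=19, num=10, q=29

Final answer: 29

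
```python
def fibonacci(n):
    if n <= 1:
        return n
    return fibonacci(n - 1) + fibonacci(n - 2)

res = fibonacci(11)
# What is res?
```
Call trace (a repeated sub-call is expanded the first time; later identical calls just restate its return value):
fibonacci(n=11)
  fibonacci(n=10)
    fibonacci(n=9)
      fibonacci(n=8)
        fibonacci(n=7)
          fibonacci(n=6)
            fibonacci(n=5)
              fibonacci(n=4)
                fibonacci(n=3)
                  fibonacci(n=2)
                    fibonacci(n=1)
                    -> return 1
                    fibonacci(n=0)
                    -> return 0
                  -> return 1
                  fibonacci(n=1)
                  -> return 1
                -> return 2
                fibonacci(n=2) -> return 1  (same call as traced above)
              -> return 3
              fibonacci(n=3) -> return 2  (same call as traced above)
            -> return 5
            fibonacci(n=4) -> return 3  (same call as traced above)
          -> return 8
          fibonacci(n=5) -> return 5  (same call as traced above)
        -> return 13
        fibonacci(n=6) -> return 8  (same call as traced above)
      -> return 21
      fibonacci(n=7) -> return 13  (same call as traced above)
    -> return 34
    fibonacci(n=8) -> return 21  (same call as traced above)
  -> return 55
  fibonacci(n=9) -> return 34  (same call as traced above)
-> return 89

Final answer: 89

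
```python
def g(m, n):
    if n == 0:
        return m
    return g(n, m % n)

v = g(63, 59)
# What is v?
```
Call trace:
g(m=63, n=59)
  g(m=59, n=4)
    g(m=4, n=3)
      g(m=3, n=1)
        g(m=1, n=0)
        -> return 1
      -> return 1
    -> return 1
  -> return 1
-> return 1

Final answer: 1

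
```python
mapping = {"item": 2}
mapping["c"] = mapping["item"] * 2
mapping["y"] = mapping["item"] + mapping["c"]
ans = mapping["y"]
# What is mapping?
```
Trace:
  mapping={'item': 2}
  mapping={'item': 2, 'c': 4}
  mapping={'item': 2, 'c': 4, 'y': 6}
  mapping={'item': 2, 'c': 4, 'y': 6}, ans=6

Final answer: {'item': 2, 'c': 4, 'y': 6}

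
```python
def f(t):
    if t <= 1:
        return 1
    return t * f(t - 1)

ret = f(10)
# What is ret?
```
Call trace:
f(t=10)
  f(t=9)
    f(t=8)
      f(t=7)
        f(t=6)
          f(t=5)
            f(t=4)
              f(t=3)
                f(t=2)
                  f(t=1)
                  -> return 1
                -> return 2
              -> return 6
            -> return 24
          -> return 120
        -> return 720
      -> return 5040
    -> return 40320
  -> return 362880
-> return 3628800

Final answer: 3628800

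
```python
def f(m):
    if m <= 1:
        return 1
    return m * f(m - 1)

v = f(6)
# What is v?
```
Call trace:
f(m=6)
  f(m=5)
    f(m=4)
      f(m=3)
        f(m=2)
          f(m=1)
          -> return 1
        -> return 2
      -> return 6
    -> return 24
  -> return 120
-> return 720

Final answer: 720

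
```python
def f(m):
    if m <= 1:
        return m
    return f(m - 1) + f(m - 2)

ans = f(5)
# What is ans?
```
Call trace (a repeated sub-call is expanded the first time; later identical calls just restate its return value):
f(m=5)
  f(m=4)
    f(m=3)
      f(m=2)
        f(m=1)
        -> return 1
        f(m=0)
        -> return 0
      -> return 1
      f(m=1)
      -> return 1
    -> return 2
    f(m=2) -> return 1  (same call as traced above)
  -> return 3
  f(m=3) -> return 2  (same call as traced above)
-> return 5

Final answer: 5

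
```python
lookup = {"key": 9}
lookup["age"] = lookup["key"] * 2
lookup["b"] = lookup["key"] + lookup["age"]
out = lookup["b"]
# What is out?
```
Trace:
  lookup={'key': 9}
  lookup={'key': 9, 'age': 18}
  lookup={'key': 9, 'age': 18, 'b': 27}
  lookup={'key': 9, 'age': 18, 'b': 27}, out=27

Final answer: 27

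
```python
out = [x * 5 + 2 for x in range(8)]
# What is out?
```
Trace:
  x=0
  x=1
  x=2
  x=3
  x=4
  x=5
  x=6
  x=7
  out=[2, 7, 12, 17, 22, 27, 32, 37]

Final answer: [2, 7, 12, 17, 22, 27, 32, 37]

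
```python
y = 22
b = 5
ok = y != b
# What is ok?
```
Trace:
  y=22
  y=22, b=5
  y=22, b=5, ok=True

Final answer: True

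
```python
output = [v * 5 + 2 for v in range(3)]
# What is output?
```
Trace:
  v=0
  v=1
  v=2
  output=[2, 7, 12]

Final answer: [2, 7, 12]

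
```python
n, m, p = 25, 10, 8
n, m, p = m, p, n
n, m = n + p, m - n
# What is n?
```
Trace:
  n=25, m=10, p=8
  n=10, m=8, p=25
  n=35, m=-2, p=25

Final answer: 35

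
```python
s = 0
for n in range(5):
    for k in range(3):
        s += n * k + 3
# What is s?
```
Trace:
  s=0
  s=3, n=0, k=0
  s=6, n=0, k=1
  s=9, n=0, k=2
  s=12, n=1, k=0
  s=16, n=1, k=1
  s=21, n=1, k=2
  s=24, n=2, k=0
  s=29, n=2, k=1
  s=36, n=2, k=2
  s=39, n=3, k=0
  s=45, n=3, k=1
  s=54, n=3, k=2
  s=57, n=4, k=0
  s=64, n=4, k=1
  s=75, n=4, k=2

Final answer: 75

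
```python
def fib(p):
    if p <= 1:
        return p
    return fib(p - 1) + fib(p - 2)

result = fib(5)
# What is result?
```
Call trace (a repeated sub-call is expanded the first time; later identical calls just restate its return value):
fib(p=5)
  fib(p=4)
    fib(p=3)
      fib(p=2)
        fib(p=1)
        -> return 1
        fib(p=0)
        -> return 0
      -> return 1
      fib(p=1)
      -> return 1
    -> return 2
    fib(p=2) -> return 1  (same call as traced above)
  -> return 3
  fib(p=3) -> return 2  (same call as traced above)
-> return 5

Final answer: 5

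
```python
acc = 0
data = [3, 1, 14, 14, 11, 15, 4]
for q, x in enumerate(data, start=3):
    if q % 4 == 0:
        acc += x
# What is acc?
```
Trace:
  acc=0
  acc=0, q=3, x=3
  acc=1, q=4, x=1
  acc=1, q=5, x=14
  acc=1, q=6, x=14
  acc=1, q=7, x=11
  acc=16, q=8, x=15
  acc=16, q=9, x=4

Final answer: 16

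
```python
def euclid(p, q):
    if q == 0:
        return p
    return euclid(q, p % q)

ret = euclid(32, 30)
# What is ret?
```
Call trace:
euclid(p=32, q=30)
  euclid(p=30, q=2)
    euclid(p=2, q=0)
    -> return 2
  -> return 2
-> return 2

Final answer: 2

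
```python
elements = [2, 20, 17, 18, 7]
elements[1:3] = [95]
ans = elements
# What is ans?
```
Trace:
  elements=[2, 20, 17, 18, 7]
  elements=[2, 95, 18, 7]
  elements=[2, 95, 18, 7], ans=[2, 95, 18, 7]

Final answer: [2, 95, 18, 7]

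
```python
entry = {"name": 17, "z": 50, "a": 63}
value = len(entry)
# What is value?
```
Trace:
  entry={'name': 17, 'z': 50, 'a': 63}
  entry={'name': 17, 'z': 50, 'a': 63}, value=3

Final answer: 3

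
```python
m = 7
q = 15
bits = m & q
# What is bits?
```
Trace:
  m=7
  m=7, q=15
  m=7, q=15, bits=7

Final answer: 7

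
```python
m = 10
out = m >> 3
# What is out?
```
Trace:
  m=10
  m=10, out=1

Final answer: 1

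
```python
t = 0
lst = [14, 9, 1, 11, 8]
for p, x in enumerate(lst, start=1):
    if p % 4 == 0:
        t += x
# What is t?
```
Trace:
  t=0
  t=0, p=1, x=14
  t=0, p=2, x=9
  t=0, p=3, x=1
  t=11, p=4, x=11
  t=11, p=5, x=8

Final answer: 11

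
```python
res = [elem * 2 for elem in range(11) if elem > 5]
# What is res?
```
Trace:
  elem=0
  elem=1
  elem=2
  elem=3
  elem=4
  elem=5
  elem=6
  elem=7
  elem=8
  elem=9
  elem=10
  res=[12, 14, 16, 18, 20]

Final answer: [12, 14, 16, 18, 20]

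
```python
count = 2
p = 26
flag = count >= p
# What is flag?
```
Trace:
  count=2
  count=2, p=26
  count=2, p=26, flag=False

Final answer: False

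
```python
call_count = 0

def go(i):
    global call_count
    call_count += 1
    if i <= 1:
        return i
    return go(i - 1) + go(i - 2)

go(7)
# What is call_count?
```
Call trace (a repeated sub-call is expanded the first time; later identical calls just restate its return value):
go(i=7)
  go(i=6)
    go(i=5)
      go(i=4)
        go(i=3)
          go(i=2)
            go(i=1)
            -> return 1
            go(i=0)
            -> return 0
          -> return 1
          go(i=1)
          -> return 1
        -> return 2
        go(i=2) -> return 1  (same call as traced above)
      -> return 3
      go(i=3) -> return 2  (same call as traced above)
    -> return 5
    go(i=4) -> return 3  (same call as traced above)
  -> return 8
  go(i=5) -> return 5  (same call as traced above)
-> return 13

call_count is incremented once per call, so count the calls in each subtree. Let C(i) = number of calls made by go(i).
C(0) = C(1) = 1 (base case, no recursion); C(i) = 1 + C(i - 1) + C(i - 2) otherwise.
C(2) = 1 + C(1) + C(0) = 1 + 1 + 1 = 3
C(3) = 1 + C(2) + C(1) = 1 + 3 + 1 = 5
C(4) = 1 + C(3) + C(2) = 1 + 5 + 3 = 9
C(5) = 1 + C(4) + C(3) = 1 + 9 + 5 = 15
C(6) = 1 + C(5) + C(4) = 1 + 15 + 9 = 25
C(7) = 1 + C(6) + C(5) = 1 + 25 + 15 = 41
call_count = C(7) = 41

Final answer: 41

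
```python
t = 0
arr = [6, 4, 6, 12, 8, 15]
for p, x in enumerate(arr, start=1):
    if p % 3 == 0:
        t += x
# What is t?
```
Trace:
  t=0
  t=0, p=1, x=6
  t=0, p=2, x=4
  t=6, p=3, x=6
  t=6, p=4, x=12
  t=6, p=5, x=8
  t=21, p=6, x=15

Final answer: 21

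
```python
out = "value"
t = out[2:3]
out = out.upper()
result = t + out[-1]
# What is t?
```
Trace:
  out='value'
  out='value', t='l'
  out='VALUE', t='l'
  out='VALUE', t='l', result='lE'

Final answer: 'l'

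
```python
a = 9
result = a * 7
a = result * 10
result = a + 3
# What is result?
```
Trace:
  a=9
  a=9, result=63
  a=630, result=63
  a=630, result=633

Final answer: 633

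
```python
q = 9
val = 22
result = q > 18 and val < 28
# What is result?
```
Trace:
  q=9
  q=9, val=22
  q=9, val=22, result=False

Final answer: False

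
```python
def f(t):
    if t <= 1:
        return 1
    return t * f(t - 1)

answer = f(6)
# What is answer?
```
Call trace:
f(t=6)
  f(t=5)
    f(t=4)
      f(t=3)
        f(t=2)
          f(t=1)
          -> return 1
        -> return 2
      -> return 6
    -> return 24
  -> return 120
-> return 720

Final answer: 720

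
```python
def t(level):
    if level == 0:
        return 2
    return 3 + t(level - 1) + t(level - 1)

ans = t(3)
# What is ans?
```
Call trace (a repeated sub-call is expanded the first time; later identical calls just restate its return value):
t(level=3)
  t(level=2)
    t(level=1)
      t(level=0)
      -> return 2
      t(level=0)
      -> return 2
    -> return 7
    t(level=1) -> return 7  (same call as traced above)
  -> return 17
  t(level=2) -> return 17  (same call as traced above)
-> return 37

Final answer: 37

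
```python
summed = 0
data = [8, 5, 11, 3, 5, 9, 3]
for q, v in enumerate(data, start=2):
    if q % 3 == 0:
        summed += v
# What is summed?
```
Trace:
  summed=0
  summed=0, q=2, v=8
  summed=5, q=3, v=5
  summed=5, q=4, v=11
  summed=5, q=5, v=3
  summed=10, q=6, v=5
  summed=10, q=7, v=9
  summed=10, q=8, v=3

Final answer: 10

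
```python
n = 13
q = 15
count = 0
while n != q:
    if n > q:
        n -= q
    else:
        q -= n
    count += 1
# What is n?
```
Trace:
  n=13
  n=13, q=15
  n=13, q=15, count=0
  n=13, q=2, count=1
  n=11, q=2, count=2
  n=9, q=2, count=3
  n=7, q=2, count=4
  n=5, q=2, count=5
  n=3, q=2, count=6
  n=1, q=2, count=7
  n=1, q=1, count=8

Final answer: 1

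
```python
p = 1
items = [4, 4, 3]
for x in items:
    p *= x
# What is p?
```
Trace:
  p=1
  p=4, x=4
  p=16, x=4
  p=48, x=3

Final answer: 48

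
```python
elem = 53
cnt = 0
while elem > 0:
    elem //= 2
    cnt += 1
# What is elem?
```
Trace:
  elem=53
  elem=53, cnt=0
  elem=26, cnt=1
  elem=13, cnt=2
  elem=6, cnt=3
  elem=3, cnt=4
  elem=1, cnt=5
  elem=0, cnt=6

Final answer: 0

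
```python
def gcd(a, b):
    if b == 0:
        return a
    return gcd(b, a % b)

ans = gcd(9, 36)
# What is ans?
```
Call trace:
gcd(a=9, b=36)
  gcd(a=36, b=9)
    gcd(a=9, b=0)
    -> return 9
  -> return 9
-> return 9

Final answer: 9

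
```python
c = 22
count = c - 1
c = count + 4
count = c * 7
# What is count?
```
Trace:
  c=22
  c=22, count=21
  c=25, count=21
  c=25, count=175

Final answer: 175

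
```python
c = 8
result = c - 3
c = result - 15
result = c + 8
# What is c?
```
Trace:
  c=8
  c=8, result=5
  c=-10, result=5
  c=-10, result=-2

Final answer: -10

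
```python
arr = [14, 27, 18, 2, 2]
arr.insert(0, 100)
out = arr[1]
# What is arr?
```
Trace:
  arr=[14, 27, 18, 2, 2]
  arr=[100, 14, 27, 18, 2, 2]
  arr=[100, 14, 27, 18, 2, 2], out=14

Final answer: [100, 14, 27, 18, 2, 2]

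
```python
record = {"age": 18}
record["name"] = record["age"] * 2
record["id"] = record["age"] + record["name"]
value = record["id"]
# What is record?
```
Trace:
  record={'age': 18}
  record={'age': 18, 'name': 36}
  record={'age': 18, 'name': 36, 'id': 54}
  record={'age': 18, 'name': 36, 'id': 54}, value=54

Final answer: {'age': 18, 'name': 36, 'id': 54}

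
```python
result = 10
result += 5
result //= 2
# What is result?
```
Trace:
  result=10
  result=15
  result=7

Final answer: 7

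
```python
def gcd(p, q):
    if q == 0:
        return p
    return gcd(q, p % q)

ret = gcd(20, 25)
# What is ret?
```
Call trace:
gcd(p=20, q=25)
  gcd(p=25, q=20)
    gcd(p=20, q=5)
      gcd(p=5, q=0)
      -> return 5
    -> return 5
  -> return 5
-> return 5

Final answer: 5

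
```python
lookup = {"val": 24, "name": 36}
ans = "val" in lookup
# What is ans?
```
Trace:
  lookup={'val': 24, 'name': 36}
  lookup={'val': 24, 'name': 36}, ans=True

Final answer: True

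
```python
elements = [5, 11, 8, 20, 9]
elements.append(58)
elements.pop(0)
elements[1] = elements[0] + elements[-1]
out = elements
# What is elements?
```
Trace:
  elements=[5, 11, 8, 20, 9]
  elements=[5, 11, 8, 20, 9, 58]
  elements=[11, 8, 20, 9, 58]
  elements=[11, 69, 20, 9, 58]
  elements=[11, 69, 20, 9, 58], out=[11, 69, 20, 9, 58]

Final answer: [11, 69, 20, 9, 58]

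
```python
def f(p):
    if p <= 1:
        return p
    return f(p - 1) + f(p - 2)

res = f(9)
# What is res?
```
Call trace (a repeated sub-call is expanded the first time; later identical calls just restate its return value):
f(p=9)
  f(p=8)
    f(p=7)
      f(p=6)
        f(p=5)
          f(p=4)
            f(p=3)
              f(p=2)
                f(p=1)
                -> return 1
                f(p=0)
                -> return 0
              -> return 1
              f(p=1)
              -> return 1
            -> return 2
            f(p=2) -> return 1  (same call as traced above)
          -> return 3
          f(p=3) -> return 2  (same call as traced above)
        -> return 5
        f(p=4) -> return 3  (same call as traced above)
      -> return 8
      f(p=5) -> return 5  (same call as traced above)
    -> return 13
    f(p=6) -> return 8  (same call as traced above)
  -> return 21
  f(p=7) -> return 13  (same call as traced above)
-> return 34

Final answer: 34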